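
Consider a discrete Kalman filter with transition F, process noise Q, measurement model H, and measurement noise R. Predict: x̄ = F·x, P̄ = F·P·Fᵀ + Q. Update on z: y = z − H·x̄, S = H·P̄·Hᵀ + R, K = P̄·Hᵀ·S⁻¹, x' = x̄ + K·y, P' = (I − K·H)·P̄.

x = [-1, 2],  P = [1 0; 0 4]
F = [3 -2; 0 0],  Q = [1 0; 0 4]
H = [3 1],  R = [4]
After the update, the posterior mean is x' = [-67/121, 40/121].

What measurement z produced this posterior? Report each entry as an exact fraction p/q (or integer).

x̄ = F·x = [-7, 0]
P̄ = F·P·Fᵀ + Q = [26 0; 0 4]
S = H·P̄·Hᵀ + R = [242]
K = P̄·Hᵀ·S⁻¹ = [39/121; 2/121]
x' − x̄ = [780/121, 40/121] = K·y
y = (KᵀK)⁻¹·Kᵀ·(x' − x̄) = [20]
z = y + H·x̄ = [20] + [-21] = [-1]

z = [-1]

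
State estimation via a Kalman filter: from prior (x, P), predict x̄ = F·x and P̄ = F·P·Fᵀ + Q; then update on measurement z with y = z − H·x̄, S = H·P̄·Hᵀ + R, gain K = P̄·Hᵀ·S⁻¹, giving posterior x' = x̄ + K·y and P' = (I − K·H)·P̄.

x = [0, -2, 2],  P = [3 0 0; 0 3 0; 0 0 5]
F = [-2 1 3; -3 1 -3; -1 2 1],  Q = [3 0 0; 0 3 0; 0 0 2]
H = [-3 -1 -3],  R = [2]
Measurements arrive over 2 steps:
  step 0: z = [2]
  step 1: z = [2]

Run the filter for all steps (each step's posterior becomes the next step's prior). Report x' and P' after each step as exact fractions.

step 0: x' = [4, -8, -2], P' = [14265/1187 -29964/1187 -4113/1187; -29964/1187 92550/1187 -882/1187; -4113/1187 -882/1187 4505/1187]
step 1: x' = [-65668186/19654423, 93616174/19654423, 21245894/19654423], P' = [457704744/19654423 -531237744/19654423 -278927676/19654423; -531237744/19654423 701923644/19654423 298970502/19654423; -278927676/19654423 298970502/19654423 181371042/19654423]

step 0: x̄ = F·x = [4, -8, -2]
step 0: P̄ = F·P·Fᵀ + Q = [63 -24 27; -24 78 0; 27 0 22]
step 0: y = z − H·x̄ = [0]
step 0: S = H·P̄·Hᵀ + R = [1187]
step 0: K = P̄·Hᵀ·S⁻¹ = [-246/1187; -6/1187; -147/1187]
step 0: x' = x̄ + K·y = [4, -8, -2]
step 0: P' = (I − K·H)·P̄ = [14265/1187 -29964/1187 -4113/1187; -29964/1187 92550/1187 -882/1187; -4113/1187 -882/1187 4505/1187]
step 1: x̄ = F·x = [-22, -14, -22]
step 1: P̄ = F·P·Fᵀ + Q = [357636/1187 299754/1187 391356/1187; 299754/1187 376083/1187 428538/1187; 391356/1187 428538/1187 515898/1187]
step 1: y = z − H·x̄ = [-144]
step 1: S = H·P̄·Hᵀ + R = [19654423/1187]
step 1: K = P̄·Hᵀ·S⁻¹ = [-2546730/19654423; -2560959/19654423; -3150300/19654423]
step 1: x' = x̄ + K·y = [-65668186/19654423, 93616174/19654423, 21245894/19654423]
step 1: P' = (I − K·H)·P̄ = [457704744/19654423 -531237744/19654423 -278927676/19654423; -531237744/19654423 701923644/19654423 298970502/19654423; -278927676/19654423 298970502/19654423 181371042/19654423]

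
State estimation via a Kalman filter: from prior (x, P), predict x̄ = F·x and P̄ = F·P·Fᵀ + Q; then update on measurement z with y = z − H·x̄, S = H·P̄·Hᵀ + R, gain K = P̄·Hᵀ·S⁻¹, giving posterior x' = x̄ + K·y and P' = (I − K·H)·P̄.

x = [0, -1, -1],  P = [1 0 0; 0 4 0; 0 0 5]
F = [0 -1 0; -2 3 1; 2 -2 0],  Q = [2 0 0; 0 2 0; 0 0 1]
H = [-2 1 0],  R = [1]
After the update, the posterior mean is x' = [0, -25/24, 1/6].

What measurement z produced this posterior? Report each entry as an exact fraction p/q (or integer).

z = [-1]

x̄ = F·x = [1, -4, 2]
P̄ = F·P·Fᵀ + Q = [6 -12 8; -12 47 -28; 8 -28 21]
S = H·P̄·Hᵀ + R = [120]
K = P̄·Hᵀ·S⁻¹ = [-1/5; 71/120; -11/30]
x' − x̄ = [-1, 71/24, -11/6] = K·y
y = (KᵀK)⁻¹·Kᵀ·(x' − x̄) = [5]
z = y + H·x̄ = [5] + [-6] = [-1]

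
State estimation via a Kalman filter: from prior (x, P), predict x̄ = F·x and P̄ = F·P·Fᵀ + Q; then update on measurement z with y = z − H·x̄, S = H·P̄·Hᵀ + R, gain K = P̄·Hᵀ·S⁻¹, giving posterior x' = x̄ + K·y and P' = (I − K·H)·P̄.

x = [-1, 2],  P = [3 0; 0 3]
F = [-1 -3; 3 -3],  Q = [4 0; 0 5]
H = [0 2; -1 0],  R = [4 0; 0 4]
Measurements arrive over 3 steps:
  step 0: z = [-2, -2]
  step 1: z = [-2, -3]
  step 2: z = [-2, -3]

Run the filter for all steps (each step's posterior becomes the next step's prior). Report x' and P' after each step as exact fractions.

step 0: x' = [234/163, -1067/978], P' = [572/163 6/163; 6/163 959/978]
step 1: x' = [144695/50889, -124285/152667], P' = [54596/16963 -418/50889; -418/50889 298633/305334]
step 2: x' = [35120197/14867311, -32573101/44601933], P' = [47549780/14867311 -54542/14867311; -54542/14867311 29057061/29734622]

step 0: x̄ = F·x = [-5, -9]
step 0: P̄ = F·P·Fᵀ + Q = [34 18; 18 59]
step 0: y = z − H·x̄ = [16, -7]
step 0: S = H·P̄·Hᵀ + R = [240 -36; -36 38]
step 0: K = P̄·Hᵀ·S⁻¹ = [3/163 -143/163; 959/1956 -3/326]
step 0: x' = x̄ + K·y = [234/163, -1067/978]
step 0: P' = (I − K·H)·P̄ = [572/163 6/163; 6/163 959/978]
step 1: x̄ = F·x = [599/326, 2471/326]
step 1: P̄ = F·P·Fᵀ + Q = [5397/326 -627/326; -627/326 14587/326]
step 1: y = z − H·x̄ = [-2797/163, -379/326]
step 1: S = H·P̄·Hᵀ + R = [29826/163 627/163; 627/163 6701/326]
step 1: K = P̄·Hᵀ·S⁻¹ = [-209/50889 -13649/16963; 298633/610668 209/101778]
step 1: x' = x̄ + K·y = [144695/50889, -124285/152667]
step 1: P' = (I − K·H)·P̄ = [54596/16963 -418/50889; -418/50889 298633/305334]
step 2: x̄ = F·x = [-20410/50889, 558370/50889]
step 2: P̄ = F·P·Fᵀ + Q = [541857/33926 -27271/33926; -27271/33926 1456007/33926]
step 2: y = z − H·x̄ = [-1218518/50889, -173077/50889]
step 2: S = H·P̄·Hᵀ + R = [2979866/16963 27271/16963; 27271/16963 677561/33926]
step 2: K = P̄·Hᵀ·S⁻¹ = [-27271/14867311 -11887445/14867311; 29057061/59469244 27271/29734622]
step 2: x' = x̄ + K·y = [35120197/14867311, -32573101/44601933]
step 2: P' = (I − K·H)·P̄ = [47549780/14867311 -54542/14867311; -54542/14867311 29057061/29734622]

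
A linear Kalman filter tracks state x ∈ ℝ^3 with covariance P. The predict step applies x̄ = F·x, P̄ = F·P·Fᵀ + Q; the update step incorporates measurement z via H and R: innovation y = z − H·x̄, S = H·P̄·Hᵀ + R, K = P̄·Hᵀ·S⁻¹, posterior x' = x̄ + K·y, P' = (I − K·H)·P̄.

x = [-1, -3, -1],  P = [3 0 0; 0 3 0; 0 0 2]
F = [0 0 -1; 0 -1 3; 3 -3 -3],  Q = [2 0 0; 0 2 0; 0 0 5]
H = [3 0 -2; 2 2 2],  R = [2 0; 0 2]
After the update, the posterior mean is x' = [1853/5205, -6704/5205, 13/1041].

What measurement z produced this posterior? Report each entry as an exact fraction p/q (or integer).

x̄ = F·x = [1, 0, 9]
P̄ = F·P·Fᵀ + Q = [4 -6 6; -6 23 -9; 6 -9 77]
S = H·P̄·Hᵀ + R = [274 -272; -272 346]
K = P̄·Hᵀ·S⁻¹ = [544/5205 548/5205; 1088/5205 1096/5205; -340/1041 178/1041]
x' − x̄ = [-3352/5205, -6704/5205, -9356/1041] = K·y
y = (KᵀK)⁻¹·Kᵀ·(x' − x̄) = [16, -22]
z = y + H·x̄ = [16, -22] + [-15, 20] = [1, -2]

z = [1, -2]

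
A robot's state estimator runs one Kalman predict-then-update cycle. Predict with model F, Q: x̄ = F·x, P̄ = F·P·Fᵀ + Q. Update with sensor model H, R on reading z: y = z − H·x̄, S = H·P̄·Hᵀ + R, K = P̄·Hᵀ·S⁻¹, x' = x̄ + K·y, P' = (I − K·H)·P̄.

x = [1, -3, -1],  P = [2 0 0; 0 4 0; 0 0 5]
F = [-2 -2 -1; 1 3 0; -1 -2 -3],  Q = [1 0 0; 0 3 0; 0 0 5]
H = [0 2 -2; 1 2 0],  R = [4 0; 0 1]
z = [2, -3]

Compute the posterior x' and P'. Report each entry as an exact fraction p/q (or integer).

x̄ = F·x = [5, -8, 8]
P̄ = F·P·Fᵀ + Q = [30 -28 35; -28 41 -26; 35 -26 68]
y = z − H·x̄ = [34, 8]
S = H·P̄·Hᵀ + R = [648 142; 142 83]
K = P̄·Hᵀ·S⁻¹ = [-3383/16810 261/8405; 1727/16810 3991/8405; -1319/3362 784/1681]
x' = x̄ + K·y = [-13398/8405, -5953/8405, -2703/1681]
P' = (I − K·H)·P̄ = [45807/8405 -22773/8405 -3878/1681; -22773/8405 13382/8405 2331/1681; -3878/1681 2331/1681 3650/1681]

x' = [-13398/8405, -5953/8405, -2703/1681]
P' = [45807/8405 -22773/8405 -3878/1681; -22773/8405 13382/8405 2331/1681; -3878/1681 2331/1681 3650/1681]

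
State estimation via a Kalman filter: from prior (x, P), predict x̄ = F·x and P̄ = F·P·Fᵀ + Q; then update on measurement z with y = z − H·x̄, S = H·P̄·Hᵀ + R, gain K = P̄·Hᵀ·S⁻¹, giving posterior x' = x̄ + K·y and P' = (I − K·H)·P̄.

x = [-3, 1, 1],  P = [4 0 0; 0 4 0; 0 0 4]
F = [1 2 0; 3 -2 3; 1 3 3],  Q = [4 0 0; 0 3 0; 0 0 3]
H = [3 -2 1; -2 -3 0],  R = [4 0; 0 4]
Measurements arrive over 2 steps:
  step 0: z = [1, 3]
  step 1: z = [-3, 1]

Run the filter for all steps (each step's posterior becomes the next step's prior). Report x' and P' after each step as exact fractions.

step 0: x̄ = F·x = [-1, -8, 3]
step 0: P̄ = F·P·Fᵀ + Q = [24 -4 28; -4 91 24; 28 24 79]
step 0: y = z − H·x̄ = [-15, -23]
step 0: S = H·P̄·Hᵀ + R = [783 294; 294 871]
step 0: K = P̄·Hᵀ·S⁻¹ = [11628/66173 -6660/66173; -70160/595557 -52505/198519; 137797/595557 -44678/198519]
step 0: x' = x̄ + K·y = [-87413/66173, -29737/198519, 934166/198519]
step 0: P' = (I − K·H)·P̄ = [92568/66173 -52832/66173 -336856/66173; -52832/66173 527012/595557 2199848/595557; -336856/66173 2199848/595557 14045996/595557]
step 1: x̄ = F·x = [-321713/198519, 2075255/198519, 817016/66173]
step 1: P̄ = F·P·Fᵀ + Q = [3421436/595557 2593312/595557 1907240/198519; 2593312/595557 62543699/595557 30880636/198519; 1907240/198519 30880636/198519 16925663/66173]
step 1: y = z − H·x̄ = [2069044/198519, 5780858/198519]
step 1: S = H·P̄·Hᵀ + R = [68323859/595557 52397854/595557; 52397854/595557 610081007/595557]
step 1: K = P̄·Hᵀ·S⁻¹ = [12349304980/65380062021 -2627711984/65380062021; -8302733792/65380062021 -19950447539/65380062021; 3095451823/21793354007 -10602722570/21793354007]
step 1: x' = x̄ + K·y = [-17920686625/21793354007, 5324217185/21793354007, -7413148448/21793354007]
step 1: P' = (I − K·H)·P̄ = [87152088652/65380062021 -54597776456/65380062021 -107084866316/21793354007; -54597776456/65380062021 62999114356/65380062021 85526874304/21793354007; -107084866316/21793354007 85526874304/21793354007 504690154848/21793354007]

step 0: x' = [-87413/66173, -29737/198519, 934166/198519], P' = [92568/66173 -52832/66173 -336856/66173; -52832/66173 527012/595557 2199848/595557; -336856/66173 2199848/595557 14045996/595557]
step 1: x' = [-17920686625/21793354007, 5324217185/21793354007, -7413148448/21793354007], P' = [87152088652/65380062021 -54597776456/65380062021 -107084866316/21793354007; -54597776456/65380062021 62999114356/65380062021 85526874304/21793354007; -107084866316/21793354007 85526874304/21793354007 504690154848/21793354007]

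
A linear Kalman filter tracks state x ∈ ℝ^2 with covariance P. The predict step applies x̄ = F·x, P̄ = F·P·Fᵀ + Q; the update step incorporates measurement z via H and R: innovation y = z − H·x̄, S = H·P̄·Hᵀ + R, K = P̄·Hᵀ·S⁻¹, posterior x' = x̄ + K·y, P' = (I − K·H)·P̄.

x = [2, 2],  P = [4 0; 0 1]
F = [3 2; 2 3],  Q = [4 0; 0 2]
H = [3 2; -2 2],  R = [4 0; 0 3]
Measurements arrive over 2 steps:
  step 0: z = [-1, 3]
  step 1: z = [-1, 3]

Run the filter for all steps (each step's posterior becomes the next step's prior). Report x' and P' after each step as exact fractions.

step 0: x' = [-6238/7895, 6464/7895], P' = [2148/7895 -54/7895; -54/7895 3177/7895]
step 1: x' = [-6769187/8440471, 12020165/16880942], P' = [2244760/8440471 -53102/8440471; -53102/8440471 3314170/8440471]

step 0: x̄ = F·x = [10, 10]
step 0: P̄ = F·P·Fᵀ + Q = [44 30; 30 27]
step 0: y = z − H·x̄ = [-51, 3]
step 0: S = H·P̄·Hᵀ + R = [868 -96; -96 47]
step 0: K = P̄·Hᵀ·S⁻¹ = [1584/7895 -1468/7895; 1548/7895 2154/7895]
step 0: x' = x̄ + K·y = [-6238/7895, 6464/7895]
step 0: P' = (I − K·H)·P̄ = [2148/7895 -54/7895; -54/7895 3177/7895]
step 1: x̄ = F·x = [-5786/7895, 6916/7895]
step 1: P̄ = F·P·Fᵀ + Q = [62972/7895 31248/7895; 31248/7895 52327/7895]
step 1: y = z − H·x̄ = [-4369/7895, -1719/7895]
step 1: S = H·P̄·Hᵀ + R = [1182612/7895 -106028/7895; -106028/7895 234897/7895]
step 1: K = P̄·Hᵀ·S⁻¹ = [127463/649267 -1531908/8440471; 248809/1298534 2244848/8440471]
step 1: x' = x̄ + K·y = [-6769187/8440471, 12020165/16880942]
step 1: P' = (I − K·H)·P̄ = [2244760/8440471 -53102/8440471; -53102/8440471 3314170/8440471]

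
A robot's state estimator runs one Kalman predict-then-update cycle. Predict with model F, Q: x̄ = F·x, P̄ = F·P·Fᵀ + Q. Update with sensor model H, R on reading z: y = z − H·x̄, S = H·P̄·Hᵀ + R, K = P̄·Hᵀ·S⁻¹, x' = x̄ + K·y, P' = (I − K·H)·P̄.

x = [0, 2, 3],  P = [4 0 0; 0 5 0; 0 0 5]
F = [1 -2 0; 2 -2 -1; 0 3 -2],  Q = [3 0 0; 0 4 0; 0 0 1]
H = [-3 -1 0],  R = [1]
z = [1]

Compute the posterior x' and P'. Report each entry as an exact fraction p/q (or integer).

x' = [134/457, -877/457, -1980/457]
P' = [458/457 -1265/457 -1720/457; -1265/457 3924/457 5050/457; -1720/457 5050/457 18062/457]

x̄ = F·x = [-4, -7, 0]
P̄ = F·P·Fᵀ + Q = [27 28 -30; 28 45 -20; -30 -20 66]
y = z − H·x̄ = [-18]
S = H·P̄·Hᵀ + R = [457]
K = P̄·Hᵀ·S⁻¹ = [-109/457; -129/457; 110/457]
x' = x̄ + K·y = [134/457, -877/457, -1980/457]
P' = (I − K·H)·P̄ = [458/457 -1265/457 -1720/457; -1265/457 3924/457 5050/457; -1720/457 5050/457 18062/457]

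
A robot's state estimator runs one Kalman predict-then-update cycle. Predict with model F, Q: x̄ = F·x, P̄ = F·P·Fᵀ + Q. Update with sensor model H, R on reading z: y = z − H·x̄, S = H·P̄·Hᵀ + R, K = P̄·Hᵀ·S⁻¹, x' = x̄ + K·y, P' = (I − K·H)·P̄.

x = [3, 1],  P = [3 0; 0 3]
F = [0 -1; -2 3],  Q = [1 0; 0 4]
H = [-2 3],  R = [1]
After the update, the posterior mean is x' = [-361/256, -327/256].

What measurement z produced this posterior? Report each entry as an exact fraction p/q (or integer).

x̄ = F·x = [-1, -3]
P̄ = F·P·Fᵀ + Q = [4 -9; -9 43]
S = H·P̄·Hᵀ + R = [512]
K = P̄·Hᵀ·S⁻¹ = [-35/512; 147/512]
x' − x̄ = [-105/256, 441/256] = K·y
y = (KᵀK)⁻¹·Kᵀ·(x' − x̄) = [6]
z = y + H·x̄ = [6] + [-7] = [-1]

z = [-1]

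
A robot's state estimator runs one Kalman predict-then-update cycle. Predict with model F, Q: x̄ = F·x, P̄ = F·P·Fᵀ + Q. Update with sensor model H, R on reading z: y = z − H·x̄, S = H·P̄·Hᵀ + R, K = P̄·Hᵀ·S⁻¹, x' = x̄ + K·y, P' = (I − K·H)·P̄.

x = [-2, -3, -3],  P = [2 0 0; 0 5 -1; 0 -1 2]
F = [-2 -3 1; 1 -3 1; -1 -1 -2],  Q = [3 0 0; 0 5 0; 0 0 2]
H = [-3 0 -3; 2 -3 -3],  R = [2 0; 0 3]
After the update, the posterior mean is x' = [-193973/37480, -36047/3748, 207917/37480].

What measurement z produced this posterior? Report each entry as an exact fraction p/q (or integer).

x̄ = F·x = [10, 4, 11]
P̄ = F·P·Fᵀ + Q = [64 49 10; 49 60 4; 10 4 13]
S = H·P̄·Hᵀ + R = [875 240; 240 280]
K = P̄·Hᵀ·S⁻¹ = [-252/937 2081/37480; -549/4685 -4409/18740; -297/4685 -2113/37480]
x' − x̄ = [-568773/37480, -51039/3748, -204363/37480] = K·y
y = (KᵀK)⁻¹·Kᵀ·(x' − x̄) = [62, 27]
z = y + H·x̄ = [62, 27] + [-63, -25] = [-1, 2]

z = [-1, 2]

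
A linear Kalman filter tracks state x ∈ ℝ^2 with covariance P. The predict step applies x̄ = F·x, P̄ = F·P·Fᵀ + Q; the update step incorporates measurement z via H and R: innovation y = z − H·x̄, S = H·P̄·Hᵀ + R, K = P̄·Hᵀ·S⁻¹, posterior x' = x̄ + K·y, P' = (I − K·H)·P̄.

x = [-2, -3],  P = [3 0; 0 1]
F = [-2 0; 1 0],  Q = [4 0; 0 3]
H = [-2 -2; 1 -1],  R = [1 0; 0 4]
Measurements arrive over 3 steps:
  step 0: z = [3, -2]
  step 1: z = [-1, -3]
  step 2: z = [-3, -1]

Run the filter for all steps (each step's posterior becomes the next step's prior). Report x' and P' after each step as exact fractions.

step 0: x' = [-812/579, -10/193], P' = [542/579 -154/193; -154/193 174/193]
step 1: x' = [-163864/334687, 325465/334687], P' = [283476/334687 -238636/334687; -238636/334687 274656/334687]
step 2: x' = [5513764/9741219, 2870873/3247073], P' = [155272228/185083161 -43515236/61694387; -43515236/61694387 50177256/61694387]

step 0: x̄ = F·x = [4, -2]
step 0: P̄ = F·P·Fᵀ + Q = [16 -6; -6 6]
step 0: y = z − H·x̄ = [7, -8]
step 0: S = H·P̄·Hᵀ + R = [41 -20; -20 38]
step 0: K = P̄·Hᵀ·S⁻¹ = [-160/579 251/579; -40/193 -82/193]
step 0: x' = x̄ + K·y = [-812/579, -10/193]
step 0: P' = (I − K·H)·P̄ = [542/579 -154/193; -154/193 174/193]
step 1: x̄ = F·x = [1624/579, -812/579]
step 1: P̄ = F·P·Fᵀ + Q = [4484/579 -1084/579; -1084/579 2279/579]
step 1: y = z − H·x̄ = [1045/579, -1391/193]
step 1: S = H·P̄·Hᵀ + R = [18959/579 -1470/193; -1470/193 3749/193]
step 1: K = P̄·Hᵀ·S⁻¹ = [-89680/334687 130528/334687; -72040/334687 -128323/334687]
step 1: x' = x̄ + K·y = [-163864/334687, 325465/334687]
step 1: P' = (I − K·H)·P̄ = [283476/334687 -238636/334687; -238636/334687 274656/334687]
step 2: x̄ = F·x = [327728/334687, -163864/334687]
step 2: P̄ = F·P·Fᵀ + Q = [2472652/334687 -566952/334687; -566952/334687 1287537/334687]
step 2: y = z − H·x̄ = [-676333/334687, -826279/334687]
step 2: S = H·P̄·Hᵀ + R = [10839827/334687 -2370230/334687; -2370230/334687 6232841/334687]
step 2: K = P̄·Hᵀ·S⁻¹ = [-49453040/185083161 71454484/185083161; -13324040/61694387 -23423123/61694387]
step 2: x' = x̄ + K·y = [5513764/9741219, 2870873/3247073]
step 2: P' = (I − K·H)·P̄ = [155272228/185083161 -43515236/61694387; -43515236/61694387 50177256/61694387]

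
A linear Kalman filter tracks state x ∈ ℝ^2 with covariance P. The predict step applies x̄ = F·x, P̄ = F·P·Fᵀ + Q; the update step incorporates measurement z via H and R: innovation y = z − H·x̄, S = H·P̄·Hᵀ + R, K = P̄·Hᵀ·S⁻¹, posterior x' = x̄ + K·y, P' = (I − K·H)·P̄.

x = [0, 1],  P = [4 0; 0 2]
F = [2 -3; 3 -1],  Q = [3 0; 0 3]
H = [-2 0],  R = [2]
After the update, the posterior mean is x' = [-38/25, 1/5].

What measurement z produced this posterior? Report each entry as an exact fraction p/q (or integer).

z = [3]

x̄ = F·x = [-3, -1]
P̄ = F·P·Fᵀ + Q = [37 30; 30 41]
S = H·P̄·Hᵀ + R = [150]
K = P̄·Hᵀ·S⁻¹ = [-37/75; -2/5]
x' − x̄ = [37/25, 6/5] = K·y
y = (KᵀK)⁻¹·Kᵀ·(x' − x̄) = [-3]
z = y + H·x̄ = [-3] + [6] = [3]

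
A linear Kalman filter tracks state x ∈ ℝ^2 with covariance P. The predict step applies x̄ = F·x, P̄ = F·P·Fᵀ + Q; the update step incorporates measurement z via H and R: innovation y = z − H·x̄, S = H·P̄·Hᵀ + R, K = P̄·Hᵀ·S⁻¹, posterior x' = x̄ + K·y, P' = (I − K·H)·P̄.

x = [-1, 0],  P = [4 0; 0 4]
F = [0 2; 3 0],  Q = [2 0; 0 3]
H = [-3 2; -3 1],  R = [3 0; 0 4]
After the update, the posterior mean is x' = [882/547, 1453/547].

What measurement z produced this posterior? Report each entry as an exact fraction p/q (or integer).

z = [1, -3]

x̄ = F·x = [0, -3]
P̄ = F·P·Fᵀ + Q = [18 0; 0 39]
S = H·P̄·Hᵀ + R = [321 240; 240 205]
K = P̄·Hᵀ·S⁻¹ = [126/547 -1458/2735; 442/547 -2067/2735]
x' − x̄ = [882/547, 3094/547] = K·y
y = (KᵀK)⁻¹·Kᵀ·(x' − x̄) = [7, 0]
z = y + H·x̄ = [7, 0] + [-6, -3] = [1, -3]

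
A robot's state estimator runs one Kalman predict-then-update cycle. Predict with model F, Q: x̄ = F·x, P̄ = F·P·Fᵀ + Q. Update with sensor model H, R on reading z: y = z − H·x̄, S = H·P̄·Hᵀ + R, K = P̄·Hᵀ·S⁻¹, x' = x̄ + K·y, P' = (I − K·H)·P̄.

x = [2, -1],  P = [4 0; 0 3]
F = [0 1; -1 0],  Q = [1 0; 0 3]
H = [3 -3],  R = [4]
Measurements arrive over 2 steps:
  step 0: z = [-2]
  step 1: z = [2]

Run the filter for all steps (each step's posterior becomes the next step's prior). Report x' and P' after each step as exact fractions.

step 0: x̄ = F·x = [-1, -2]
step 0: P̄ = F·P·Fᵀ + Q = [4 0; 0 7]
step 0: y = z − H·x̄ = [-5]
step 0: S = H·P̄·Hᵀ + R = [103]
step 0: K = P̄·Hᵀ·S⁻¹ = [12/103; -21/103]
step 0: x' = x̄ + K·y = [-163/103, -101/103]
step 0: P' = (I − K·H)·P̄ = [268/103 252/103; 252/103 280/103]
step 1: x̄ = F·x = [-101/103, 163/103]
step 1: P̄ = F·P·Fᵀ + Q = [383/103 -252/103; -252/103 577/103]
step 1: y = z − H·x̄ = [998/103]
step 1: S = H·P̄·Hᵀ + R = [13588/103]
step 1: K = P̄·Hᵀ·S⁻¹ = [1905/13588; -2487/13588]
step 1: x' = x̄ + K·y = [2567/6794, -1297/6794]
step 1: P' = (I − K·H)·P̄ = [15293/13588 12753/13588; 12753/13588 16069/13588]

step 0: x' = [-163/103, -101/103], P' = [268/103 252/103; 252/103 280/103]
step 1: x' = [2567/6794, -1297/6794], P' = [15293/13588 12753/13588; 12753/13588 16069/13588]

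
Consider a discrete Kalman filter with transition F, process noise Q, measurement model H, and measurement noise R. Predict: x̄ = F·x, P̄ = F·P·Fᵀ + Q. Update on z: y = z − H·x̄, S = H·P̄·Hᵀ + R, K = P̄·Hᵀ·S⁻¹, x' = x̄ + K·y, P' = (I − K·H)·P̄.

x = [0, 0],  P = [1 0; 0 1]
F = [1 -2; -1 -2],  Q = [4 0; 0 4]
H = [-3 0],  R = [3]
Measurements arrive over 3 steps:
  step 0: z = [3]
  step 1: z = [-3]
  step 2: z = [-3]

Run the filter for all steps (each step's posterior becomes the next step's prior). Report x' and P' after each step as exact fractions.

step 0: x' = [-27/28, -9/28], P' = [9/28 3/28; 3/28 225/28]
step 1: x' = [3018/3055, 8442/3055], P' = [1009/3055 891/3055; 891/3055 27649/3055]
step 2: x' = [346917/363838, -549309/363838], P' = [120261/363838 109587/363838; 109587/363838 3378405/363838]

step 0: x̄ = F·x = [0, 0]
step 0: P̄ = F·P·Fᵀ + Q = [9 3; 3 9]
step 0: y = z − H·x̄ = [3]
step 0: S = H·P̄·Hᵀ + R = [84]
step 0: K = P̄·Hᵀ·S⁻¹ = [-9/28; -3/28]
step 0: x' = x̄ + K·y = [-27/28, -9/28]
step 0: P' = (I − K·H)·P̄ = [9/28 3/28; 3/28 225/28]
step 1: x̄ = F·x = [-9/28, 45/28]
step 1: P̄ = F·P·Fᵀ + Q = [1009/28 891/28; 891/28 1033/28]
step 1: y = z − H·x̄ = [-111/28]
step 1: S = H·P̄·Hᵀ + R = [9165/28]
step 1: K = P̄·Hᵀ·S⁻¹ = [-1009/3055; -891/3055]
step 1: x' = x̄ + K·y = [3018/3055, 8442/3055]
step 1: P' = (I − K·H)·P̄ = [1009/3055 891/3055; 891/3055 27649/3055]
step 2: x̄ = F·x = [-13866/3055, -19902/3055]
step 2: P̄ = F·P·Fᵀ + Q = [120261/3055 109587/3055; 109587/3055 127389/3055]
step 2: y = z − H·x̄ = [-50763/3055]
step 2: S = H·P̄·Hᵀ + R = [1091514/3055]
step 2: K = P̄·Hᵀ·S⁻¹ = [-120261/363838; -109587/363838]
step 2: x' = x̄ + K·y = [346917/363838, -549309/363838]
step 2: P' = (I − K·H)·P̄ = [120261/363838 109587/363838; 109587/363838 3378405/363838]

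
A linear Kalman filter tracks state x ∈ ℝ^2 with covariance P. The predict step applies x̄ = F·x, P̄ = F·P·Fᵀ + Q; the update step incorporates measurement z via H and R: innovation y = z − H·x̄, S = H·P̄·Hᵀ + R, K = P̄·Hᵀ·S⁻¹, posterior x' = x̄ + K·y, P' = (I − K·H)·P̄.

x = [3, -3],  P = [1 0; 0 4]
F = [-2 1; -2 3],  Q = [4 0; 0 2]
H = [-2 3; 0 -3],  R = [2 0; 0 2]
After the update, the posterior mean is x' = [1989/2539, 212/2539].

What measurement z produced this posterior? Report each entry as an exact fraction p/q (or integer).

z = [-2, -1]

x̄ = F·x = [-9, -15]
P̄ = F·P·Fᵀ + Q = [12 16; 16 42]
S = H·P̄·Hᵀ + R = [236 -282; -282 380]
K = P̄·Hᵀ·S⁻¹ = [-1104/2539 -1140/2539; 47/2539 -807/2539]
x' − x̄ = [24840/2539, 38297/2539] = K·y
y = (KᵀK)⁻¹·Kᵀ·(x' − x̄) = [25, -46]
z = y + H·x̄ = [25, -46] + [-27, 45] = [-2, -1]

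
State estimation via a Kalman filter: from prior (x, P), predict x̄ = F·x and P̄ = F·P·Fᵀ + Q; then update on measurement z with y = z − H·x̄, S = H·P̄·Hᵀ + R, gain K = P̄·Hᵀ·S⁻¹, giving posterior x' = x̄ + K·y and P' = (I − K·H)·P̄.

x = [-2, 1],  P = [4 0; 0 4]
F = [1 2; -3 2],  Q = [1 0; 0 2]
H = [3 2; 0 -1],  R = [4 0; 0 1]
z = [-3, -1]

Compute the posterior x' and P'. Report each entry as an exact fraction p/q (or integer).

x̄ = F·x = [0, 8]
P̄ = F·P·Fᵀ + Q = [21 4; 4 54]
y = z − H·x̄ = [-19, 7]
S = H·P̄·Hᵀ + R = [457 -120; -120 55]
K = P̄·Hᵀ·S⁻¹ = [685/2147 6692/10735; 24/2147 -10278/10735]
x' = x̄ + K·y = [-18231/10735, 11654/10735]
P' = (I − K·H)·P̄ = [9028/10735 -6692/10735; -6692/10735 10278/10735]

x' = [-18231/10735, 11654/10735]
P' = [9028/10735 -6692/10735; -6692/10735 10278/10735]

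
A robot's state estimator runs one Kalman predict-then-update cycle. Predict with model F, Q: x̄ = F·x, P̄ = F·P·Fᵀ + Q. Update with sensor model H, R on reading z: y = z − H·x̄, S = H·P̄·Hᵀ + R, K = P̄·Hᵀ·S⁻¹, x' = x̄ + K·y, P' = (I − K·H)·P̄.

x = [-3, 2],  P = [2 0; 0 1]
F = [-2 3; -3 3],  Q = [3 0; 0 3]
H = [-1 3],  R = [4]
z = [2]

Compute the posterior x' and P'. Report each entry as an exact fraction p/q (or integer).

x' = [683/168, 127/56]
P' = [1511/168 187/56; 187/56 93/56]

x̄ = F·x = [12, 15]
P̄ = F·P·Fᵀ + Q = [20 21; 21 30]
y = z − H·x̄ = [-31]
S = H·P̄·Hᵀ + R = [168]
K = P̄·Hᵀ·S⁻¹ = [43/168; 23/56]
x' = x̄ + K·y = [683/168, 127/56]
P' = (I − K·H)·P̄ = [1511/168 187/56; 187/56 93/56]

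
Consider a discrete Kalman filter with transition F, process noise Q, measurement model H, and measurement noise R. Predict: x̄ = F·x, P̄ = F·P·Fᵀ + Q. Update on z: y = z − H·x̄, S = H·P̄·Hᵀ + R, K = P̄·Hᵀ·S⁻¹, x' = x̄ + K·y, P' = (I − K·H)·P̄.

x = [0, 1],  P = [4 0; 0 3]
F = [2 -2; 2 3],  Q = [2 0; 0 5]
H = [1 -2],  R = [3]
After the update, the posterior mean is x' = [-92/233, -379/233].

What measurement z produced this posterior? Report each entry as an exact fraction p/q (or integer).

x̄ = F·x = [-2, 3]
P̄ = F·P·Fᵀ + Q = [30 -2; -2 48]
S = H·P̄·Hᵀ + R = [233]
K = P̄·Hᵀ·S⁻¹ = [34/233; -98/233]
x' − x̄ = [374/233, -1078/233] = K·y
y = (KᵀK)⁻¹·Kᵀ·(x' − x̄) = [11]
z = y + H·x̄ = [11] + [-8] = [3]

z = [3]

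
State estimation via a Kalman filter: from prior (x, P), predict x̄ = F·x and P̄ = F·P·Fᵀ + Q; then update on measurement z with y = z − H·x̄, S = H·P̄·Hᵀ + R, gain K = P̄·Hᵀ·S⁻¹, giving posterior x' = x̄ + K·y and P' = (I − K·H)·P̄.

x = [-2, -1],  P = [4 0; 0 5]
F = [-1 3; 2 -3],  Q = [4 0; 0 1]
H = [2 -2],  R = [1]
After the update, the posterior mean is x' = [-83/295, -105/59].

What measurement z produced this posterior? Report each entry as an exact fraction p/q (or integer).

x̄ = F·x = [-1, -1]
P̄ = F·P·Fᵀ + Q = [53 -53; -53 62]
S = H·P̄·Hᵀ + R = [885]
K = P̄·Hᵀ·S⁻¹ = [212/885; -46/177]
x' − x̄ = [212/295, -46/59] = K·y
y = (KᵀK)⁻¹·Kᵀ·(x' − x̄) = [3]
z = y + H·x̄ = [3] + [0] = [3]

z = [3]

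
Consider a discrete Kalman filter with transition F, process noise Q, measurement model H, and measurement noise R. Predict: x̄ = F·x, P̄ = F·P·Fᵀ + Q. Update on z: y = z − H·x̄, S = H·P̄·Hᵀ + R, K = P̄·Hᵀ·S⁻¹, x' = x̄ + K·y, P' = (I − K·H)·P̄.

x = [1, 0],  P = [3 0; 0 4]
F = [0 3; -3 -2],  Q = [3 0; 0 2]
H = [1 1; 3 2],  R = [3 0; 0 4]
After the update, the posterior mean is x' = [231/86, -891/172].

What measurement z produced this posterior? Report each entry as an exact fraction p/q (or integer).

z = [-3, -2]

x̄ = F·x = [0, -3]
P̄ = F·P·Fᵀ + Q = [39 -24; -24 45]
S = H·P̄·Hᵀ + R = [39 87; 87 247]
K = P̄·Hᵀ·S⁻¹ = [-383/344 231/344; 1207/688 -375/688]
x' − x̄ = [231/86, -375/172] = K·y
y = (KᵀK)⁻¹·Kᵀ·(x' − x̄) = [0, 4]
z = y + H·x̄ = [0, 4] + [-3, -6] = [-3, -2]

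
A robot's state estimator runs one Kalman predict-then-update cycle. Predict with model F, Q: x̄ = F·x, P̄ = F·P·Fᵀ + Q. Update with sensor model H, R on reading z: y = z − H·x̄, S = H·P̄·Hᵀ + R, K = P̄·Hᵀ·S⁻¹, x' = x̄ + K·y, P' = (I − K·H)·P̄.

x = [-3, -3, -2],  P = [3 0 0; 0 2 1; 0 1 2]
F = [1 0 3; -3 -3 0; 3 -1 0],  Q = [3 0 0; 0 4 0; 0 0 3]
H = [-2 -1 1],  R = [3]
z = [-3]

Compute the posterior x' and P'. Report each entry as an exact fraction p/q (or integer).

x' = [-67/7, 361/21, -211/42]
P' = [136/7 -514/21 290/21; -514/21 2509/63 -626/63; 290/21 -626/63 2351/126]

x̄ = F·x = [-9, 18, -6]
P̄ = F·P·Fᵀ + Q = [24 -18 6; -18 49 -21; 6 -21 32]
y = z − H·x̄ = [3]
S = H·P̄·Hᵀ + R = [126]
K = P̄·Hᵀ·S⁻¹ = [-4/21; -17/63; 41/126]
x' = x̄ + K·y = [-67/7, 361/21, -211/42]
P' = (I − K·H)·P̄ = [136/7 -514/21 290/21; -514/21 2509/63 -626/63; 290/21 -626/63 2351/126]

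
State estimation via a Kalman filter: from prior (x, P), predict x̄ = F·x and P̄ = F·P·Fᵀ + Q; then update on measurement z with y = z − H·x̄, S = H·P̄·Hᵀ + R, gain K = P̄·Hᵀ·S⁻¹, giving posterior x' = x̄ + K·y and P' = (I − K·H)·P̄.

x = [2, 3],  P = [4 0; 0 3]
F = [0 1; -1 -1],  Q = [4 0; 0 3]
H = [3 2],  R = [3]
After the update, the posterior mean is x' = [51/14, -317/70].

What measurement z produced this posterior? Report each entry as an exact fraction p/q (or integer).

z = [2]

x̄ = F·x = [3, -5]
P̄ = F·P·Fᵀ + Q = [7 -3; -3 10]
S = H·P̄·Hᵀ + R = [70]
K = P̄·Hᵀ·S⁻¹ = [3/14; 11/70]
x' − x̄ = [9/14, 33/70] = K·y
y = (KᵀK)⁻¹·Kᵀ·(x' − x̄) = [3]
z = y + H·x̄ = [3] + [-1] = [2]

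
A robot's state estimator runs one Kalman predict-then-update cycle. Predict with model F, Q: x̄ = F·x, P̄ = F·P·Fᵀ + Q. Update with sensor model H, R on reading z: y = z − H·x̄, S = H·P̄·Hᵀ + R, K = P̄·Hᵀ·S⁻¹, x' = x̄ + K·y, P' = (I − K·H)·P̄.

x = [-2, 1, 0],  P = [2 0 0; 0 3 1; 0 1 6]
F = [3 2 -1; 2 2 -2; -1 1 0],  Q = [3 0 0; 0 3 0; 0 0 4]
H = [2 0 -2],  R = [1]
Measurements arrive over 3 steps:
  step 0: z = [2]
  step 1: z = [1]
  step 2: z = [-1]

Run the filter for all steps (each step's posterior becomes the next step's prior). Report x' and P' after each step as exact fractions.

step 0: x̄ = F·x = [-4, -2, 3]
step 0: P̄ = F·P·Fᵀ + Q = [35 30 -1; 30 39 0; -1 0 9]
step 0: y = z − H·x̄ = [16]
step 0: S = H·P̄·Hᵀ + R = [185]
step 0: K = P̄·Hᵀ·S⁻¹ = [72/185; 12/37; -4/37]
step 0: x' = x̄ + K·y = [412/185, 118/37, 47/37]
step 0: P' = (I − K·H)·P̄ = [1291/185 246/37 251/37; 246/37 723/37 240/37; 251/37 240/37 253/37]
step 1: x̄ = F·x = [2181/185, 1534/185, 178/185]
step 1: P̄ = F·P·Fᵀ + Q = [30329/185 19796/185 4642/185; 19796/185 15439/185 4758/185; 4642/185 4758/185 3186/185]
step 1: y = z − H·x̄ = [-3821/185]
step 1: S = H·P̄·Hᵀ + R = [97109/185]
step 1: K = P̄·Hᵀ·S⁻¹ = [51374/97109; 30076/97109; 2912/97109]
step 1: x' = x̄ + K·y = [83755/97109, 184026/97109, 33290/97109]
step 1: P' = (I − K·H)·P̄ = [1653681/97109 2039164/97109 1627994/97109; 2039164/97109 3214595/97109 2024126/97109; 1627994/97109 2024126/97109 1626538/97109]
step 2: x̄ = F·x = [586027/97109, 468982/97109, 100271/97109]
step 2: P̄ = F·P·Fᵀ + Q = [36264874/97109 21256474/97109 3111179/97109; 21256474/97109 13366935/97109 2329564/97109; 3111179/97109 2329564/97109 1178384/97109]
step 2: y = z − H·x̄ = [-1068621/97109]
step 2: S = H·P̄·Hᵀ + R = [124980709/97109]
step 2: K = P̄·Hᵀ·S⁻¹ = [66307390/124980709; 37853820/124980709; 3865590/124980709]
step 2: x' = x̄ + K·y = [24555917/124980709, 187030202/124980709, 86511961/124980709]
step 2: P' = (I − K·H)·P̄ = [1397807574/124980709 1510273874/124980709 1364653879/124980709; 1510273874/124980709 2447737335/124980709 1491346964/124980709; 1364653879/124980709 1491346964/124980709 1362721084/124980709]

step 0: x' = [412/185, 118/37, 47/37], P' = [1291/185 246/37 251/37; 246/37 723/37 240/37; 251/37 240/37 253/37]
step 1: x' = [83755/97109, 184026/97109, 33290/97109], P' = [1653681/97109 2039164/97109 1627994/97109; 2039164/97109 3214595/97109 2024126/97109; 1627994/97109 2024126/97109 1626538/97109]
step 2: x' = [24555917/124980709, 187030202/124980709, 86511961/124980709], P' = [1397807574/124980709 1510273874/124980709 1364653879/124980709; 1510273874/124980709 2447737335/124980709 1491346964/124980709; 1364653879/124980709 1491346964/124980709 1362721084/124980709]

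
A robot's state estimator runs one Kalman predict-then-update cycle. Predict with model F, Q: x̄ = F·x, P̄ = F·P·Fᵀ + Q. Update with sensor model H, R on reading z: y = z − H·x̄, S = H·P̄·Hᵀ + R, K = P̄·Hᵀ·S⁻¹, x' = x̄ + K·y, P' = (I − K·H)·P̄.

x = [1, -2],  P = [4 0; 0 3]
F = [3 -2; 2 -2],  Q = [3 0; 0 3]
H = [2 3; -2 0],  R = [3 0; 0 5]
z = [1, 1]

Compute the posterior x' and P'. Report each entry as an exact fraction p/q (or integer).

x' = [-976/2577, 3079/5154]
P' = [755/859 -445/859; -445/859 1065/1718]

x̄ = F·x = [7, 6]
P̄ = F·P·Fᵀ + Q = [51 36; 36 31]
y = z − H·x̄ = [-31, 15]
S = H·P̄·Hᵀ + R = [918 -420; -420 209]
K = P̄·Hᵀ·S⁻¹ = [175/2577 -302/859; 1415/5154 178/859]
x' = x̄ + K·y = [-976/2577, 3079/5154]
P' = (I − K·H)·P̄ = [755/859 -445/859; -445/859 1065/1718]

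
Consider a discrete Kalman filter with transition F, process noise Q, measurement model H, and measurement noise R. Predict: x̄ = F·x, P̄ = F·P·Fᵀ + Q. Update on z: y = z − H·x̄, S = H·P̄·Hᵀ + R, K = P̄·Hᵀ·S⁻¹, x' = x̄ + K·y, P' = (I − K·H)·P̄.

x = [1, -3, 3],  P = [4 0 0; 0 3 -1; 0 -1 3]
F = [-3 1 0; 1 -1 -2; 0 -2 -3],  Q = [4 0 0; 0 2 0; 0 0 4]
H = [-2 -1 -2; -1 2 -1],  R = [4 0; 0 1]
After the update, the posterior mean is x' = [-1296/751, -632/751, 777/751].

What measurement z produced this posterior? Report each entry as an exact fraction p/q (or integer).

z = [2, -1]

x̄ = F·x = [-6, -2, -3]
P̄ = F·P·Fᵀ + Q = [43 -13 -3; -13 17 17; -3 17 31]
S = H·P̄·Hᵀ + R = [309 90; 90 121]
K = P̄·Hᵀ·S⁻¹ = [-2167/29289 -4788/9763; -5725/29289 3840/9763; -721/2253 216/751]
x' − x̄ = [3210/751, 870/751, 3030/751] = K·y
y = (KᵀK)⁻¹·Kᵀ·(x' − x̄) = [-18, -6]
z = y + H·x̄ = [-18, -6] + [20, 5] = [2, -1]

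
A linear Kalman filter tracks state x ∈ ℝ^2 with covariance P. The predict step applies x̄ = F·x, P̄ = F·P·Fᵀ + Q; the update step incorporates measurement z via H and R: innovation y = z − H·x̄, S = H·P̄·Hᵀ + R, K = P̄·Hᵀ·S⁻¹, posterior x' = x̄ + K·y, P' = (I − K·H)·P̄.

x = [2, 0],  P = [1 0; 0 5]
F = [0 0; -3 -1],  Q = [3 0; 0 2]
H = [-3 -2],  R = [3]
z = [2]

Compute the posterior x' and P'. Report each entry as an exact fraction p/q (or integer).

x̄ = F·x = [0, -6]
P̄ = F·P·Fᵀ + Q = [3 0; 0 16]
y = z − H·x̄ = [-10]
S = H·P̄·Hᵀ + R = [94]
K = P̄·Hᵀ·S⁻¹ = [-9/94; -16/47]
x' = x̄ + K·y = [45/47, -122/47]
P' = (I − K·H)·P̄ = [201/94 -144/47; -144/47 240/47]

x' = [45/47, -122/47]
P' = [201/94 -144/47; -144/47 240/47]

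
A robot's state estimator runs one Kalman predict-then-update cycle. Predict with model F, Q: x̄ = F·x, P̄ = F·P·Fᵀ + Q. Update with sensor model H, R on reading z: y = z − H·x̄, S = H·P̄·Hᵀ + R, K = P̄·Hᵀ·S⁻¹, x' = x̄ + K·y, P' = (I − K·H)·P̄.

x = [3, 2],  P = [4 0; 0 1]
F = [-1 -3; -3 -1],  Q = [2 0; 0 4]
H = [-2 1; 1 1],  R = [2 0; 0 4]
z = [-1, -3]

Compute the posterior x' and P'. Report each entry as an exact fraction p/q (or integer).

x̄ = F·x = [-9, -11]
P̄ = F·P·Fᵀ + Q = [15 15; 15 41]
y = z − H·x̄ = [-8, 17]
S = H·P̄·Hᵀ + R = [43 -4; -4 90]
K = P̄·Hᵀ·S⁻¹ = [-15/47 15/47; 607/1927 1226/1927]
x' = x̄ + K·y = [-48/47, -5211/1927]
P' = (I − K·H)·P̄ = [30/47 30/47; 30/47 3674/1927]

x' = [-48/47, -5211/1927]
P' = [30/47 30/47; 30/47 3674/1927]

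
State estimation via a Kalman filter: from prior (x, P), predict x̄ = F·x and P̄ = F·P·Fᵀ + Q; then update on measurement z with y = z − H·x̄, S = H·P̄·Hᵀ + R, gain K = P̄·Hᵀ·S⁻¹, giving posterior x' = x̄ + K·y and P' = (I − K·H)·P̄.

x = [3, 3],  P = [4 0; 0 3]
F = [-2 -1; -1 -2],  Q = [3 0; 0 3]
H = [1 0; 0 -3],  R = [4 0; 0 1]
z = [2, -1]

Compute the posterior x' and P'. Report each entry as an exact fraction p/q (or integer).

x' = [638/677, 407/1354]
P' = [2020/677 14/677; 14/677 149/1354]

x̄ = F·x = [-9, -9]
P̄ = F·P·Fᵀ + Q = [22 14; 14 19]
y = z − H·x̄ = [11, -28]
S = H·P̄·Hᵀ + R = [26 -42; -42 172]
K = P̄·Hᵀ·S⁻¹ = [505/677 -42/677; 7/1354 -447/1354]
x' = x̄ + K·y = [638/677, 407/1354]
P' = (I − K·H)·P̄ = [2020/677 14/677; 14/677 149/1354]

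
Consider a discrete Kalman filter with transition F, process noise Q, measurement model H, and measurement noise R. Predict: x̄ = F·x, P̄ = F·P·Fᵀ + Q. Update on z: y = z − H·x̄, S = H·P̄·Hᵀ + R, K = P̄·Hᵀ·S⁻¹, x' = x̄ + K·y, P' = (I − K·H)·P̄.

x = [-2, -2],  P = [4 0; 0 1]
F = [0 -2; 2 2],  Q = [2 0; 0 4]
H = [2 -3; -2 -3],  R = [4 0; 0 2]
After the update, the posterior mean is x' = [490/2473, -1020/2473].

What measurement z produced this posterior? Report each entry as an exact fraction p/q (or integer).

z = [1, 1]

x̄ = F·x = [4, -8]
P̄ = F·P·Fᵀ + Q = [6 -4; -4 24]
S = H·P̄·Hᵀ + R = [292 192; 192 194]
K = P̄·Hᵀ·S⁻¹ = [582/2473 -576/2473; -404/2473 -416/2473]
x' − x̄ = [-9402/2473, 18764/2473] = K·y
y = (KᵀK)⁻¹·Kᵀ·(x' − x̄) = [-31, -15]
z = y + H·x̄ = [-31, -15] + [32, 16] = [1, 1]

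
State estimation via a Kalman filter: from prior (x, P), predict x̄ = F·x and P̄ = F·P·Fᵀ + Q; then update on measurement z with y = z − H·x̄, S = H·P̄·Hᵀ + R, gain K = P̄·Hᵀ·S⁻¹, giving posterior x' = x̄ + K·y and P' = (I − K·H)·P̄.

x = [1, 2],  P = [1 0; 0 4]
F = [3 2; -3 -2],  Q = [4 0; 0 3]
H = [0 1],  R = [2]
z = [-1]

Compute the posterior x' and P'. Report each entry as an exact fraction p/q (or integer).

x' = [2, -7/5]
P' = [49/6 -5/3; -5/3 28/15]

x̄ = F·x = [7, -7]
P̄ = F·P·Fᵀ + Q = [29 -25; -25 28]
y = z − H·x̄ = [6]
S = H·P̄·Hᵀ + R = [30]
K = P̄·Hᵀ·S⁻¹ = [-5/6; 14/15]
x' = x̄ + K·y = [2, -7/5]
P' = (I − K·H)·P̄ = [49/6 -5/3; -5/3 28/15]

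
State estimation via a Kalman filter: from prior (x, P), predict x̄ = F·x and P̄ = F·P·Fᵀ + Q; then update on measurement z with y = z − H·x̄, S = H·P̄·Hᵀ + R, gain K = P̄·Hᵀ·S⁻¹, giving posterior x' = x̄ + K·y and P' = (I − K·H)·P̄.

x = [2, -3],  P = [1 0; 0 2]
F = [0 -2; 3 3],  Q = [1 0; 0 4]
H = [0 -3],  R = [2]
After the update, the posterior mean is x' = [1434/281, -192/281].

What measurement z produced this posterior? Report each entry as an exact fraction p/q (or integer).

x̄ = F·x = [6, -3]
P̄ = F·P·Fᵀ + Q = [9 -12; -12 31]
S = H·P̄·Hᵀ + R = [281]
K = P̄·Hᵀ·S⁻¹ = [36/281; -93/281]
x' − x̄ = [-252/281, 651/281] = K·y
y = (KᵀK)⁻¹·Kᵀ·(x' − x̄) = [-7]
z = y + H·x̄ = [-7] + [9] = [2]

z = [2]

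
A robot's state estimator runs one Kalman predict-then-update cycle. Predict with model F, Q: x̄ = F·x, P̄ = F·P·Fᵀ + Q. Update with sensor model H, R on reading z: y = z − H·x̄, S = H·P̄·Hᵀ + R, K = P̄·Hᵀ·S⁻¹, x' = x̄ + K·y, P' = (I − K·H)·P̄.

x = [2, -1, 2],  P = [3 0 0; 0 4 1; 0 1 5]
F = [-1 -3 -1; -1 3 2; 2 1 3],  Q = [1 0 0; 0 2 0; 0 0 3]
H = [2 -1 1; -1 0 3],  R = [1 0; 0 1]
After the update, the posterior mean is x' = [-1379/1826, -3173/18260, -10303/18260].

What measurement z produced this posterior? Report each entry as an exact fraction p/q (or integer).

x̄ = F·x = [-1, -1, 9]
P̄ = F·P·Fᵀ + Q = [51 -52 -43; -52 73 47; -43 47 70]
S = H·P̄·Hᵀ + R = [290 -300; -300 940]
K = P̄·Hᵀ·S⁻¹ = [2517/9130 -189/1826; -643/1826 1697/18260; 417/4565 5447/18260]
x' − x̄ = [447/1826, 15087/18260, -174643/18260] = K·y
y = (KᵀK)⁻¹·Kᵀ·(x' − x̄) = [-10, -29]
z = y + H·x̄ = [-10, -29] + [8, 28] = [-2, -1]

z = [-2, -1]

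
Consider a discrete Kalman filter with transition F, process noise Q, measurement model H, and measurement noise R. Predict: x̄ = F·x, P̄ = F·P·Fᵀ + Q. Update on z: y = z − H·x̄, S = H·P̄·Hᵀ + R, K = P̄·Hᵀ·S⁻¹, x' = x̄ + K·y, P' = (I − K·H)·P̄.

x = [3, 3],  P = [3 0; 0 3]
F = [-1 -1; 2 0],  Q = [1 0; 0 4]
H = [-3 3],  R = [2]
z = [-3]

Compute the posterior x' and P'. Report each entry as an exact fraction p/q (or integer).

x' = [-381/317, -672/317]
P' = [698/317 672/317; 672/317 716/317]

x̄ = F·x = [-6, 6]
P̄ = F·P·Fᵀ + Q = [7 -6; -6 16]
y = z − H·x̄ = [-39]
S = H·P̄·Hᵀ + R = [317]
K = P̄·Hᵀ·S⁻¹ = [-39/317; 66/317]
x' = x̄ + K·y = [-381/317, -672/317]
P' = (I − K·H)·P̄ = [698/317 672/317; 672/317 716/317]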